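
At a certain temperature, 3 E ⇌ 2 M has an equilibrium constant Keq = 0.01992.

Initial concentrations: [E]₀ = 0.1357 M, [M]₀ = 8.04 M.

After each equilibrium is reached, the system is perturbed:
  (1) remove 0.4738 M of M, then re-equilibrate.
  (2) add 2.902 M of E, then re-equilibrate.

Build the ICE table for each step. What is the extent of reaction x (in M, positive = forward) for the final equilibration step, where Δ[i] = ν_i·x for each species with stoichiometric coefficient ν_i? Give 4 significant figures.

Q₀ = 2.5869e+04 vs Keq = 0.01992 ⇒ Q>K, reverse
Step 1:
                    E           M
  I            0.1357        8.04
  C              7.55      -5.033
  E             7.685       3.007
  solve Keq expr → x = -2.517; check Q = 0.01992
Then remove 0.4738 M of M.
Step 2:
                    E           M
  I             7.685       2.533
  C           -0.3802      0.2535
  E             7.305       2.787
  solve Keq expr → x = 0.1267; check Q = 0.01992
Then add 2.902 M of E.
Step 3:
                    E           M
  I             10.21       2.787
  C            -1.376      0.9173
  E             8.831       3.704
  solve Keq expr → x = 0.4587; check Q = 0.01992

x = 0.4587 M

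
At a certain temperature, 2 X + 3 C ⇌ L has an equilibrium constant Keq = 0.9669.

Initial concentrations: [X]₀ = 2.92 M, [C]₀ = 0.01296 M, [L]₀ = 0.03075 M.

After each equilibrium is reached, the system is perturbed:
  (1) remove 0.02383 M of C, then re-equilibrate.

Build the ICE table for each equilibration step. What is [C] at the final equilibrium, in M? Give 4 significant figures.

[C]_eq = 0.07185 M

Q₀ = 1657 vs Keq = 0.9669 ⇒ Q>K, reverse
Step 1:
                   X          C          L
  init          2.92    0.01296    0.03075
  Δ          0.04993     0.0749   -0.02497
  eq            2.97    0.08786   0.005784
  solve Keq expr → x = -0.02497; check Q = 0.9669
Then remove 0.02383 M of C.
Step 2:
                   X          C          L
  init          2.97    0.06403   0.005784
  Δ         0.005218   0.007826  -0.002609
  eq           2.975    0.07185   0.003175
  solve Keq expr → x = -0.002609; check Q = 0.9669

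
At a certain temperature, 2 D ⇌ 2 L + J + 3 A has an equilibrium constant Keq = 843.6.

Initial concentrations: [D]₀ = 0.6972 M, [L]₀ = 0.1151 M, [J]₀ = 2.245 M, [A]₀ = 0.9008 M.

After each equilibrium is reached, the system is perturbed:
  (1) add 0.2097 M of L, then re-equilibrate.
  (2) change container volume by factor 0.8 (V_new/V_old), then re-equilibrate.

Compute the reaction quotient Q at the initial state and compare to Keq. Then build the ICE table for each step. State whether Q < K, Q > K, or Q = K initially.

Q₀ = 0.04472; Q < K (proceeds forward)

Q₀ = 0.04472 vs Keq = 843.6 ⇒ Q<K, forward
Step 1:
                   D          L          J          A
  I           0.6972     0.1151      2.245     0.9008
  C          -0.6018     0.6018     0.3009     0.9027
  E          0.09539     0.7169      2.546      1.804
  solve Keq expr → x = 0.3009; check Q = 843.6
Then add 0.2097 M of L.
Step 2:
                   D          L          J          A
  I          0.09539     0.9266      2.546      1.804
  C          0.02156   -0.02156   -0.01078   -0.03234
  E           0.1169     0.9051      2.535      1.771
  solve Keq expr → x = -0.01078; check Q = 843.6
Then change container volume by factor 0.8 (V_new/V_old).
Step 3:
                   D          L          J          A
  I           0.1462      1.131      3.169      2.214
  C          0.05725   -0.05725   -0.02863   -0.08588
  E           0.2034      1.074       3.14      2.128
  solve Keq expr → x = -0.02863; check Q = 843.6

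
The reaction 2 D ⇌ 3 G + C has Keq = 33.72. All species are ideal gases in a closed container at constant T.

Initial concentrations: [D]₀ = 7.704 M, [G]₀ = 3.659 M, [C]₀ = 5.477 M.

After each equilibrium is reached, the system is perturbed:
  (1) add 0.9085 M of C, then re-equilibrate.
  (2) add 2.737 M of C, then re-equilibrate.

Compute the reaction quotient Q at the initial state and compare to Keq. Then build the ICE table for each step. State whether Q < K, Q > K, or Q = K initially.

Q₀ = 4.521 vs Keq = 33.72 ⇒ Q<K, forward
Step 1:
                   D          G          C
  init         7.704      3.659      5.477
  Δ           -1.509      2.263     0.7544
  eq           6.195      5.922      6.231
  solve Keq expr → x = 0.7544; check Q = 33.72
Then add 0.9085 M of C.
Step 2:
                   D          G          C
  init         6.195      5.922       7.14
  Δ           0.1172    -0.1758   -0.05859
  eq           6.312      5.746      7.081
  solve Keq expr → x = -0.05859; check Q = 33.72
Then add 2.737 M of C.
Step 3:
                   D          G          C
  init         6.312      5.746      9.818
  Δ           0.2783    -0.4174    -0.1391
  eq           6.591      5.329      9.679
  solve Keq expr → x = -0.1391; check Q = 33.72

Q₀ = 4.521; Q < K (proceeds forward)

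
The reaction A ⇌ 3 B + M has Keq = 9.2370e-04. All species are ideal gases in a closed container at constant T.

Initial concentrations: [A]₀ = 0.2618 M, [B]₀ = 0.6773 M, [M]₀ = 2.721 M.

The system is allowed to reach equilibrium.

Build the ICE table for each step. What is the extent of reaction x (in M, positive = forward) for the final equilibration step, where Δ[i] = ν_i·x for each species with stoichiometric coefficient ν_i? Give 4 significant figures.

Q₀ = 3.229 vs Keq = 9.2370e-04 ⇒ Q>K, reverse
Step 1:
                  A         B         M
  Initial    0.2618    0.6773     2.721
  Change     0.2072   -0.6217   -0.2072
  Equil       0.469   0.05565     2.514
  solve Keq expr → x = -0.2072; check Q = 9.2370e-04

x = -0.2072 M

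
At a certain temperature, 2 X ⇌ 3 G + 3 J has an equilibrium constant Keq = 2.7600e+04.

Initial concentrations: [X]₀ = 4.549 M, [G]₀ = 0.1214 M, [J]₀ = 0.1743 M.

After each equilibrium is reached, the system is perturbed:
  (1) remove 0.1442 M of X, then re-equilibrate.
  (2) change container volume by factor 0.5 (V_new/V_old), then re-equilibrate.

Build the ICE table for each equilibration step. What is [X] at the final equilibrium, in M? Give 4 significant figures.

Q₀ = 4.5784e-07 vs Keq = 2.7600e+04 ⇒ Q<K, forward
Step 1:
                  X         G         J
  init        4.549    0.1214    0.1743
  Δ          -3.557     5.335     5.335
  eq         0.9922     5.457      5.51
  solve Keq expr → x = 1.778; check Q = 2.7600e+04
Then remove 0.1442 M of X.
Step 2:
                  X         G         J
  init        0.848     5.457      5.51
  Δ         0.08026   -0.1204   -0.1204
  eq         0.9283     5.336     5.389
  solve Keq expr → x = -0.04013; check Q = 2.7600e+04
Then change container volume by factor 0.5 (V_new/V_old).
Step 3:
                  X         G         J
  init        1.857     10.67     10.78
  Δ           1.606    -2.409    -2.409
  eq          3.462     8.264      8.37
  solve Keq expr → x = -0.8029; check Q = 2.7600e+04

[X]_eq = 3.462 M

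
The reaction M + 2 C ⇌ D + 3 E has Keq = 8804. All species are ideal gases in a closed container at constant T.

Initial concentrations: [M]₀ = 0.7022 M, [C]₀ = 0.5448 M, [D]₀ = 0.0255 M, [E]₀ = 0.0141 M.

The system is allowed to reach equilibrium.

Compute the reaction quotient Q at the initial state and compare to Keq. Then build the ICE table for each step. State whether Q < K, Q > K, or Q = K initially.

Q₀ = 3.4298e-07; Q < K (proceeds forward)

Q₀ = 3.4298e-07 vs Keq = 8804 ⇒ Q<K, forward
Step 1:
                    M           C           D           E
  I            0.7022      0.5448      0.0255      0.0141
  C           -0.2691     -0.5383      0.2691      0.8074
  E            0.4331    0.006545      0.2946      0.8215
  solve Keq expr → x = 0.2691; check Q = 8804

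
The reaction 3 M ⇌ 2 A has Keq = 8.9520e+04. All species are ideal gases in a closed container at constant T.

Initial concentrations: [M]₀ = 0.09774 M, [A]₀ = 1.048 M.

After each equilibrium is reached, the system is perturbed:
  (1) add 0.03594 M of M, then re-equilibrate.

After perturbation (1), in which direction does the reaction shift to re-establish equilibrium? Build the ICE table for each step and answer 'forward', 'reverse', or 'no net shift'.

Q₀ = 1176 vs Keq = 8.9520e+04 ⇒ Q<K, forward
Step 1:
                  M         A
  Initial   0.09774     1.048
  Change   -0.07396   0.04931
  Equil     0.02378     1.097
  solve Keq expr → x = 0.02465; check Q = 8.9520e+04
Then add 0.03594 M of M.
Step 2:
                  M         A
  Initial   0.05972     1.097
  Change    -0.0356   0.02373
  Equil     0.02412     1.121
  solve Keq expr → x = 0.01187; check Q = 8.9520e+04

Direction: forward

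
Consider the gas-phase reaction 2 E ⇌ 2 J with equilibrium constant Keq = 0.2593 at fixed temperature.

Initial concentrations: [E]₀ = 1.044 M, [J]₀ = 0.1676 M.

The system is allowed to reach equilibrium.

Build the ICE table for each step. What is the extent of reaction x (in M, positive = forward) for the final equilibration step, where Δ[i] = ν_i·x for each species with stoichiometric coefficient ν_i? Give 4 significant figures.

Q₀ = 0.02577 vs Keq = 0.2593 ⇒ Q<K, forward
Step 1:
                   E          J
  I            1.044     0.1676
  C          -0.2412     0.2412
  E           0.8028     0.4088
  solve Keq expr → x = 0.1206; check Q = 0.2593

x = 0.1206 M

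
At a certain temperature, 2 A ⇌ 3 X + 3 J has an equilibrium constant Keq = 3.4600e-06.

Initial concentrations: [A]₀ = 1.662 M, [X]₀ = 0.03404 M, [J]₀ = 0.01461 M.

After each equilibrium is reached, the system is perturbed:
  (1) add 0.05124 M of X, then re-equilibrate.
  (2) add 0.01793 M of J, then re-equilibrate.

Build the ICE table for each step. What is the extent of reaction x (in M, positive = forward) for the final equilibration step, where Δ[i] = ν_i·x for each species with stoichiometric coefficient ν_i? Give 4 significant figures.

x = -0.003546 M

Q₀ = 4.4530e-11 vs Keq = 3.4600e-06 ⇒ Q<K, forward
Step 1:
                  A         X         J
  init        1.662   0.03404   0.01461
  Δ        -0.07955    0.1193    0.1193
  eq          1.582    0.1534    0.1339
  solve Keq expr → x = 0.03977; check Q = 3.4600e-06
Then add 0.05124 M of X.
Step 2:
                  A         X         J
  init        1.582    0.2046    0.1339
  Δ         0.01416  -0.02124  -0.02124
  eq          1.597    0.1834    0.1127
  solve Keq expr → x = -0.007081; check Q = 3.4600e-06
Then add 0.01793 M of J.
Step 3:
                  A         X         J
  init        1.597    0.1834    0.1306
  Δ        0.007091  -0.01064  -0.01064
  eq          1.604    0.1727      0.12
  solve Keq expr → x = -0.003546; check Q = 3.4600e-06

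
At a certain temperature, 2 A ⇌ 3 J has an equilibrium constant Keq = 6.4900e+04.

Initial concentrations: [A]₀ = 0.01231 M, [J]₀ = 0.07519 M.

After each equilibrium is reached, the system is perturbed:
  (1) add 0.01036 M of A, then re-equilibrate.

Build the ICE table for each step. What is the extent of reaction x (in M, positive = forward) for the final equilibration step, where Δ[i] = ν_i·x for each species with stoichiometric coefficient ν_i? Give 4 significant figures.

x = 0.005165 M

Q₀ = 2.805 vs Keq = 6.4900e+04 ⇒ Q<K, forward
Step 1:
                    A           J
  I           0.01231     0.07519
  C           -0.0122      0.0183
  E        1.1220e-04     0.09349
  solve Keq expr → x = 0.006099; check Q = 6.4900e+04
Then add 0.01036 M of A.
Step 2:
                    A           J
  I           0.01047     0.09349
  C          -0.01033      0.0155
  E        1.4123e-04       0.109
  solve Keq expr → x = 0.005165; check Q = 6.4900e+04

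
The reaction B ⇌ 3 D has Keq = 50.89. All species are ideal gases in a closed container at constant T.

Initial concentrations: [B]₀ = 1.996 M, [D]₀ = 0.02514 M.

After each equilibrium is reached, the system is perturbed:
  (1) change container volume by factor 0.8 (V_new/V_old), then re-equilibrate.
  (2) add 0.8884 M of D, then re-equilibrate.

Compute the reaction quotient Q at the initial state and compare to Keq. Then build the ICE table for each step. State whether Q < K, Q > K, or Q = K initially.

Q₀ = 7.9604e-06; Q < K (proceeds forward)

Q₀ = 7.9604e-06 vs Keq = 50.89 ⇒ Q<K, forward
Step 1:
                    B           D
  I             1.996     0.02514
  C            -1.157        3.47
  E            0.8392       3.495
  solve Keq expr → x = 1.157; check Q = 50.89
Then change container volume by factor 0.8 (V_new/V_old).
Step 2:
                    B           D
  I             1.049       4.369
  C            0.1457     -0.4371
  E             1.195       3.932
  solve Keq expr → x = -0.1457; check Q = 50.89
Then add 0.8884 M of D.
Step 3:
                    B           D
  I             1.195       4.821
  C            0.2201     -0.6604
  E             1.415        4.16
  solve Keq expr → x = -0.2201; check Q = 50.89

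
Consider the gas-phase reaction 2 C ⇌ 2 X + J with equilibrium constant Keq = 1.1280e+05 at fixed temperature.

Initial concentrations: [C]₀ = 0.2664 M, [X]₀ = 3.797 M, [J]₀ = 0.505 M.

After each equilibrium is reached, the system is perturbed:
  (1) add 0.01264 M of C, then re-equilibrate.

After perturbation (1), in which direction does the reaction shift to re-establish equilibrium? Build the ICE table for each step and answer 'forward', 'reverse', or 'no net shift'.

Q₀ = 102.6 vs Keq = 1.1280e+05 ⇒ Q<K, forward
Step 1:
                  C         X         J
  I          0.2664     3.797     0.505
  C         -0.2568    0.2568    0.1284
  E        0.009606     4.054    0.6334
  solve Keq expr → x = 0.1284; check Q = 1.1280e+05
Then add 0.01264 M of C.
Step 2:
                  C         X         J
  I         0.02225     4.054    0.6334
  C        -0.01256   0.01256  0.006281
  E        0.009683     4.066    0.6397
  solve Keq expr → x = 0.006281; check Q = 1.1280e+05

Direction: forward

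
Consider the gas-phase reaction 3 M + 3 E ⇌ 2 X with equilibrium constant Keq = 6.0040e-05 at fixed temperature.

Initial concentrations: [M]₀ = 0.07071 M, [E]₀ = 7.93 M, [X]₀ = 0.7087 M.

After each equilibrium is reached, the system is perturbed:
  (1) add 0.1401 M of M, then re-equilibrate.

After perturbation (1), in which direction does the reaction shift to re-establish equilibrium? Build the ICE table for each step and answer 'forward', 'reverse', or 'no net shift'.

Q₀ = 2.849 vs Keq = 6.0040e-05 ⇒ Q>K, reverse
Step 1:
                  M         E         X
  I         0.07071      7.93    0.7087
  C          0.8133    0.8133   -0.5422
  E           0.884     8.743    0.1665
  solve Keq expr → x = -0.2711; check Q = 6.0040e-05
Then add 0.1401 M of M.
Step 2:
                  M         E         X
  I           1.024     8.743    0.1665
  C        -0.04106  -0.04106   0.02738
  E           0.983     8.702    0.1939
  solve Keq expr → x = 0.01369; check Q = 6.0040e-05

Direction: forward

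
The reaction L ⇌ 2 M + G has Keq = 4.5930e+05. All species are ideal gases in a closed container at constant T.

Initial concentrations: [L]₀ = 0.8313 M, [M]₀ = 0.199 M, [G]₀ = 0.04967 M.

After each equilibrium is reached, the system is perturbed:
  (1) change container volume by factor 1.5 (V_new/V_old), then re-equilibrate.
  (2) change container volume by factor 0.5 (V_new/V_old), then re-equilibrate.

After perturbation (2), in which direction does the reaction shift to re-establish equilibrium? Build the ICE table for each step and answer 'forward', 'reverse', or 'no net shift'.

Q₀ = 0.002366 vs Keq = 4.5930e+05 ⇒ Q<K, forward
Step 1:
                  L         M         G
  Initial    0.8313     0.199   0.04967
  Change    -0.8313     1.663    0.8313
  Equil   6.6470e-06     1.862     0.881
  solve Keq expr → x = 0.8313; check Q = 4.5930e+05
Then change container volume by factor 1.5 (V_new/V_old).
Step 2:
                  L         M         G
  Initial 4.4314e-06     1.241    0.5873
  Change  -2.4618e-06 4.9237e-06 2.4618e-06
  Equil   1.9695e-06     1.241    0.5873
  solve Keq expr → x = 2.4618e-06; check Q = 4.5930e+05
Then change container volume by factor 0.5 (V_new/V_old).
Step 3:
                  L         M         G
  Initial 3.9390e-06     2.482     1.175
  Change  1.1817e-05 -2.3633e-05 -1.1817e-05
  Equil   1.5756e-05     2.482     1.175
  solve Keq expr → x = -1.1817e-05; check Q = 4.5930e+05

Direction: reverse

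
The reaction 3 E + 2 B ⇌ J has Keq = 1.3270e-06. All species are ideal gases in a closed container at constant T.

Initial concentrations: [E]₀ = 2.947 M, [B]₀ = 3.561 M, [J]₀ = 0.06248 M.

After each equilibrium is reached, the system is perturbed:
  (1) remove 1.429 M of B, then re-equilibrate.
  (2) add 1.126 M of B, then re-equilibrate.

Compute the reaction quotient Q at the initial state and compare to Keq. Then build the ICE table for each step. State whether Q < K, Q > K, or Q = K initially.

Q₀ = 1.9251e-04 vs Keq = 1.3270e-06 ⇒ Q>K, reverse
Step 1:
                   E          B          J
  Initial      2.947      3.561    0.06248
  Change      0.1858     0.1239   -0.06193
  Equil        3.133      3.685 5.5399e-04
  solve Keq expr → x = -0.06193; check Q = 1.3270e-06
Then remove 1.429 M of B.
Step 2:
                   E          B          J
  Initial      3.133      2.256 5.5399e-04
  Change    0.001038 6.9206e-04 -3.4603e-04
  Equil        3.134      2.257 2.0796e-04
  solve Keq expr → x = -3.4603e-04; check Q = 1.3270e-06
Then add 1.126 M of B.
Step 3:
                   E          B          J
  Initial      3.134      3.383 2.0796e-04
  Change  -7.7649e-04 -5.1766e-04 2.5883e-04
  Equil        3.133      3.382 4.6679e-04
  solve Keq expr → x = 2.5883e-04; check Q = 1.3270e-06

Q₀ = 1.9251e-04; Q > K (proceeds reverse)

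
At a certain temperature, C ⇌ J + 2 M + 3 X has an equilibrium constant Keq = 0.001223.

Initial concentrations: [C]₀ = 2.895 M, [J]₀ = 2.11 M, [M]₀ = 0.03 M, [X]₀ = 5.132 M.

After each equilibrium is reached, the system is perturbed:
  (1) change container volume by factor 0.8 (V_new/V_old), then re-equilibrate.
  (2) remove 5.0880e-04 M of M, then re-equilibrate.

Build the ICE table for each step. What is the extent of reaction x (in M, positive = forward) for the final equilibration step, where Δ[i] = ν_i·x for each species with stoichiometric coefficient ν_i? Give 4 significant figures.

Q₀ = 0.08866 vs Keq = 0.001223 ⇒ Q>K, reverse
Step 1:
                  C         J         M         X
  I           2.895      2.11      0.03     5.132
  C         0.01321  -0.01321  -0.02642  -0.03962
  E           2.908     2.097  0.003584     5.092
  solve Keq expr → x = -0.01321; check Q = 0.001223
Then change container volume by factor 0.8 (V_new/V_old).
Step 2:
                  C         J         M         X
  I           3.635     2.621   0.00448     6.365
  C       9.5648e-04 -9.5648e-04 -0.001913 -0.002869
  E           3.636      2.62  0.002567     6.363
  solve Keq expr → x = -9.5648e-04; check Q = 0.001223
Then remove 5.0880e-04 M of M.
Step 3:
                  C         J         M         X
  I           3.636      2.62  0.002058     6.363
  C       -2.5406e-04 2.5406e-04 5.0812e-04 7.6219e-04
  E           3.636      2.62  0.002566     6.363
  solve Keq expr → x = 2.5406e-04; check Q = 0.001223

x = 2.5406e-04 M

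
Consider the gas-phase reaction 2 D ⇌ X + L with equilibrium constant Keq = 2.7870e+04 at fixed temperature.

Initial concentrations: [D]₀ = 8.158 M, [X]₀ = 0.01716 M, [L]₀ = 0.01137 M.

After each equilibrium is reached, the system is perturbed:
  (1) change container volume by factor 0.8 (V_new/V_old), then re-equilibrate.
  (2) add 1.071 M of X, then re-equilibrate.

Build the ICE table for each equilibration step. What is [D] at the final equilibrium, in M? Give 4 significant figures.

Q₀ = 2.9316e-06 vs Keq = 2.7870e+04 ⇒ Q<K, forward
Step 1:
                    D           X           L
  Initial       8.158     0.01716     0.01137
  Change       -8.134       4.067       4.067
  Equil       0.02445       4.084       4.078
  solve Keq expr → x = 4.067; check Q = 2.7870e+04
Then change container volume by factor 0.8 (V_new/V_old).
Step 2:
                    D           X           L
  Initial     0.03056       5.105       5.098
  Change            0           0           0
  Equil       0.03056       5.105       5.098
  solve Keq expr → x = 0; check Q = 2.7870e+04
Then add 1.071 M of X.
Step 3:
                    D           X           L
  Initial     0.03056       6.176       5.098
  Change     0.003044   -0.001522   -0.001522
  Equil        0.0336       6.174       5.096
  solve Keq expr → x = -0.001522; check Q = 2.7870e+04

[D]_eq = 0.0336 M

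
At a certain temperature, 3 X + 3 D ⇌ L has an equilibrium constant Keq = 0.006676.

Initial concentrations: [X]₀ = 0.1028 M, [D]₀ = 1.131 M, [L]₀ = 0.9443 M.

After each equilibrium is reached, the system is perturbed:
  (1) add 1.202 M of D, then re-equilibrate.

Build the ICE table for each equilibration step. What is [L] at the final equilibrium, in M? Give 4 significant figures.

Q₀ = 600.8 vs Keq = 0.006676 ⇒ Q>K, reverse
Step 1:
                   X          D          L
  Initial     0.1028      1.131     0.9443
  Change       1.468      1.468    -0.4895
  Equil        1.571      2.599     0.4548
  solve Keq expr → x = -0.4895; check Q = 0.006676
Then add 1.202 M of D.
Step 2:
                   X          D          L
  Initial      1.571      3.801     0.4548
  Change     -0.3155    -0.3155     0.1052
  Equil        1.256      3.486       0.56
  solve Keq expr → x = 0.1052; check Q = 0.006676

[L]_eq = 0.56 M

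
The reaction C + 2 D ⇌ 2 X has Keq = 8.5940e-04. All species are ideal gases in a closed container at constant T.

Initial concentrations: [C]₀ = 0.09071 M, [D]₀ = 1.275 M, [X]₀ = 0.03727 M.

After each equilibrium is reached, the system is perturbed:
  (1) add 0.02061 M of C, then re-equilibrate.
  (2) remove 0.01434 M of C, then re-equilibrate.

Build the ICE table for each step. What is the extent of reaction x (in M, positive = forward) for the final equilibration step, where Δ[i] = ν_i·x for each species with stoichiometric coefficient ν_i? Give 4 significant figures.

x = -3.8596e-04 M

Q₀ = 0.00942 vs Keq = 8.5940e-04 ⇒ Q>K, reverse
Step 1:
                   C          D          X
  init       0.09071      1.275    0.03727
  Δ          0.01251    0.02503   -0.02503
  eq          0.1032        1.3    0.01224
  solve Keq expr → x = -0.01251; check Q = 8.5940e-04
Then add 0.02061 M of C.
Step 2:
                   C          D          X
  init        0.1238        1.3    0.01224
  Δ       -5.6237e-04  -0.001125   0.001125
  eq          0.1233      1.299    0.01337
  solve Keq expr → x = 5.6237e-04; check Q = 8.5940e-04
Then remove 0.01434 M of C.
Step 3:
                   C          D          X
  init        0.1089      1.299    0.01337
  Δ       3.8596e-04 7.7192e-04 -7.7192e-04
  eq          0.1093        1.3     0.0126
  solve Keq expr → x = -3.8596e-04; check Q = 8.5940e-04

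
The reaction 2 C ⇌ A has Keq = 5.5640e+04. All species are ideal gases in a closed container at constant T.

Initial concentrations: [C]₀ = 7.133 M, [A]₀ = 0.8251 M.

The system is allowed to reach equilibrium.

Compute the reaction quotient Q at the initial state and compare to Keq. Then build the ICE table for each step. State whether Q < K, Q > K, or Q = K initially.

Q₀ = 0.01622 vs Keq = 5.5640e+04 ⇒ Q<K, forward
Step 1:
                    C           A
  init          7.133      0.8251
  Δ            -7.124       3.562
  eq          0.00888       4.387
  solve Keq expr → x = 3.562; check Q = 5.5640e+04

Q₀ = 0.01622; Q < K (proceeds forward)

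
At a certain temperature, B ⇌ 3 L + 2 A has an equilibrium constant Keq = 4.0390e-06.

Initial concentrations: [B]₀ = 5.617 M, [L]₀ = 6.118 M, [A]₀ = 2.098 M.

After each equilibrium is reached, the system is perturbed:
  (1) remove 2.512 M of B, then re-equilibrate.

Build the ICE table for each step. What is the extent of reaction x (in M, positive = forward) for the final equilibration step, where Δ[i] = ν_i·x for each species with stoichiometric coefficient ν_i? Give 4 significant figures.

Q₀ = 179.4 vs Keq = 4.0390e-06 ⇒ Q>K, reverse
Step 1:
                  B         L         A
  I           5.617     6.118     2.098
  C           1.048    -3.145    -2.097
  E           6.665     2.973  0.001012
  solve Keq expr → x = -1.048; check Q = 4.0390e-06
Then remove 2.512 M of B.
Step 2:
                  B         L         A
  I           4.153     2.973  0.001012
  C       1.0655e-04 -3.1964e-04 -2.1309e-04
  E           4.154     2.972 7.9934e-04
  solve Keq expr → x = -1.0655e-04; check Q = 4.0390e-06

x = -1.0655e-04 M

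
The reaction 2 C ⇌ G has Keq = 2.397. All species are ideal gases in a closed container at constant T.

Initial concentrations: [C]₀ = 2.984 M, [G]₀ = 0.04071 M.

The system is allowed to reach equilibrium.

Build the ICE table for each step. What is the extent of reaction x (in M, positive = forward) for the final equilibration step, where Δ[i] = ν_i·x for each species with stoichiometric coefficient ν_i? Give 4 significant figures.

Q₀ = 0.004572 vs Keq = 2.397 ⇒ Q<K, forward
Step 1:
                   C          G
  Initial      2.984    0.04071
  Change      -2.282      1.141
  Equil       0.7021      1.182
  solve Keq expr → x = 1.141; check Q = 2.397

x = 1.141 M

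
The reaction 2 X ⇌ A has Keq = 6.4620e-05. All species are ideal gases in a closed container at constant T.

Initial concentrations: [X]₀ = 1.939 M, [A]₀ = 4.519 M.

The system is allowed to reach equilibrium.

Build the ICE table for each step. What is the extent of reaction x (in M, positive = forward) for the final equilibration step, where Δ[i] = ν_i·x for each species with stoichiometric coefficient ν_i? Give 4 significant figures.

x = -4.511 M

Q₀ = 1.202 vs Keq = 6.4620e-05 ⇒ Q>K, reverse
Step 1:
                   X          A
  init         1.939      4.519
  Δ            9.022     -4.511
  eq           10.96   0.007764
  solve Keq expr → x = -4.511; check Q = 6.4620e-05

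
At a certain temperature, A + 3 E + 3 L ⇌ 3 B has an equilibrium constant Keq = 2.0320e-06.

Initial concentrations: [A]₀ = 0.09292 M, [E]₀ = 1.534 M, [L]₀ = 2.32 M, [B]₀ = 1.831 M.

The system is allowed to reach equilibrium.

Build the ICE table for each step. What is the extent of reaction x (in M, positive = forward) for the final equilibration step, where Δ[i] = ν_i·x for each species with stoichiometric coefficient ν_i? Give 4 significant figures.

x = -0.5629 M

Q₀ = 1.466 vs Keq = 2.0320e-06 ⇒ Q>K, reverse
Step 1:
                  A         E         L         B
  init      0.09292     1.534      2.32     1.831
  Δ          0.5629     1.689     1.689    -1.689
  eq         0.6559     3.223     4.009    0.1422
  solve Keq expr → x = -0.5629; check Q = 2.0320e-06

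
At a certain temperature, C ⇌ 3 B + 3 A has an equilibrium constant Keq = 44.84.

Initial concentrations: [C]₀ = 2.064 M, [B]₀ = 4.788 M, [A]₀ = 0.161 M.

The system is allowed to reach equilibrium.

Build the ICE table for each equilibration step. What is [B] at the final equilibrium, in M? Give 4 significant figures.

Q₀ = 0.2219 vs Keq = 44.84 ⇒ Q<K, forward
Step 1:
                  C         B         A
  Initial     2.064     4.788     0.161
  Change    -0.2141    0.6422    0.6422
  Equil        1.85      5.43    0.8032
  solve Keq expr → x = 0.2141; check Q = 44.84

[B]_eq = 5.43 M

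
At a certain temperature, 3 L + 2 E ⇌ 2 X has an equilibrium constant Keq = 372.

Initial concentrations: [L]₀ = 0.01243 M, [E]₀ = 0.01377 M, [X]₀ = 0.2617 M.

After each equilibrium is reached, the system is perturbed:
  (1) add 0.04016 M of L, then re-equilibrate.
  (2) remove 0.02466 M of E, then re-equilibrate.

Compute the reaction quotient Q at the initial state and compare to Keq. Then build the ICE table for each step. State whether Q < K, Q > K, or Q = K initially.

Q₀ = 1.8807e+08; Q > K (proceeds reverse)

Q₀ = 1.8807e+08 vs Keq = 372 ⇒ Q>K, reverse
Step 1:
                   L          E          X
  init       0.01243    0.01377     0.2617
  Δ           0.1562     0.1042    -0.1042
  eq          0.1687     0.1179     0.1575
  solve Keq expr → x = -0.05208; check Q = 372
Then add 0.04016 M of L.
Step 2:
                   L          E          X
  init        0.2088     0.1179     0.1575
  Δ         -0.01825   -0.01216    0.01216
  eq          0.1906     0.1058     0.1697
  solve Keq expr → x = 0.006082; check Q = 372
Then remove 0.02466 M of E.
Step 3:
                   L          E          X
  init        0.1906     0.0811     0.1697
  Δ          0.01366   0.009109  -0.009109
  eq          0.2042    0.09021     0.1606
  solve Keq expr → x = -0.004555; check Q = 372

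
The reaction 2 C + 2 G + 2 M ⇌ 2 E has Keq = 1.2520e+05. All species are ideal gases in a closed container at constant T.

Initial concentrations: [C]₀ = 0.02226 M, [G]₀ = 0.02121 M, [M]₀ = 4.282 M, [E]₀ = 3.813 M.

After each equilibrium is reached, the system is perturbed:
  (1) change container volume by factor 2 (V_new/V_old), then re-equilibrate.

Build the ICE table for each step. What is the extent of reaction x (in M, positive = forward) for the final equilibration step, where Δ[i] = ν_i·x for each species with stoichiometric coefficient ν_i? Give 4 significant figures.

x = -0.01216 M

Q₀ = 3.5572e+06 vs Keq = 1.2520e+05 ⇒ Q>K, reverse
Step 1:
                  C         G         M         E
  init      0.02226   0.02121     4.282     3.813
  Δ         0.02809   0.02809   0.02809  -0.02809
  eq        0.05035    0.0493      4.31     3.785
  solve Keq expr → x = -0.01404; check Q = 1.2520e+05
Then change container volume by factor 2 (V_new/V_old).
Step 2:
                  C         G         M         E
  init      0.02517   0.02465     2.155     1.892
  Δ         0.02431   0.02431   0.02431  -0.02431
  eq        0.04948   0.04896     2.179     1.868
  solve Keq expr → x = -0.01216; check Q = 1.2520e+05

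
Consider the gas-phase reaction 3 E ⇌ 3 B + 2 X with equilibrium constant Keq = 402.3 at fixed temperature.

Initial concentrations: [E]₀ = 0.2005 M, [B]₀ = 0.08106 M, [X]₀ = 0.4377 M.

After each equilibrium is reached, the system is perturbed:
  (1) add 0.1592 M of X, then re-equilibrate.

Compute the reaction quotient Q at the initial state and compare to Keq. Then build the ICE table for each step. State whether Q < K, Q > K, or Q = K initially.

Q₀ = 0.01266 vs Keq = 402.3 ⇒ Q<K, forward
Step 1:
                   E          B          X
  Initial     0.2005    0.08106     0.4377
  Change     -0.1769     0.1769     0.1179
  Equil      0.02362     0.2579     0.5556
  solve Keq expr → x = 0.05896; check Q = 402.3
Then add 0.1592 M of X.
Step 2:
                   E          B          X
  Initial    0.02362     0.2579     0.7148
  Change    0.003838  -0.003838  -0.002559
  Equil      0.02745     0.2541     0.7123
  solve Keq expr → x = -0.001279; check Q = 402.3

Q₀ = 0.01266; Q < K (proceeds forward)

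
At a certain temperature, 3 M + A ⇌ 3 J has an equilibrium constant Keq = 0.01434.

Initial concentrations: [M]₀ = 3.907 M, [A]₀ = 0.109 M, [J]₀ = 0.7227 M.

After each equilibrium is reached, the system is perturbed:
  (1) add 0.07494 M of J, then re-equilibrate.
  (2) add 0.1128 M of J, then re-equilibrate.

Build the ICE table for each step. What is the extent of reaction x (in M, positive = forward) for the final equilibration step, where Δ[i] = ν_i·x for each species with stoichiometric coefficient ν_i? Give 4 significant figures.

Q₀ = 0.05807 vs Keq = 0.01434 ⇒ Q>K, reverse
Step 1:
                   M          A          J
  init         3.907      0.109     0.7227
  Δ           0.1758     0.0586    -0.1758
  eq           4.083     0.1676     0.5469
  solve Keq expr → x = -0.0586; check Q = 0.01434
Then add 0.07494 M of J.
Step 2:
                   M          A          J
  init         4.083     0.1676     0.6218
  Δ          0.05032    0.01677   -0.05032
  eq           4.133     0.1844     0.5715
  solve Keq expr → x = -0.01677; check Q = 0.01434
Then add 0.1128 M of J.
Step 3:
                   M          A          J
  init         4.133     0.1844     0.6843
  Δ          0.07652    0.02551   -0.07652
  eq            4.21     0.2099     0.6078
  solve Keq expr → x = -0.02551; check Q = 0.01434

x = -0.02551 M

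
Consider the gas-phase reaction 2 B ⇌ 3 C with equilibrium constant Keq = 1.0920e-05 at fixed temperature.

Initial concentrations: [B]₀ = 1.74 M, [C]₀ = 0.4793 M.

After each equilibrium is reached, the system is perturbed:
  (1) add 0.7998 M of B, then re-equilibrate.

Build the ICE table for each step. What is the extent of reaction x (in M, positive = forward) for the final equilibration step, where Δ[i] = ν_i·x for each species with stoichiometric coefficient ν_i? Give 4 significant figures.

x = 0.002916 M

Q₀ = 0.03637 vs Keq = 1.0920e-05 ⇒ Q>K, reverse
Step 1:
                  B         C
  init         1.74    0.4793
  Δ          0.2958   -0.4437
  eq          2.036   0.03564
  solve Keq expr → x = -0.1479; check Q = 1.0920e-05
Then add 0.7998 M of B.
Step 2:
                  B         C
  init        2.836   0.03564
  Δ       -0.005833  0.008749
  eq           2.83   0.04439
  solve Keq expr → x = 0.002916; check Q = 1.0920e-05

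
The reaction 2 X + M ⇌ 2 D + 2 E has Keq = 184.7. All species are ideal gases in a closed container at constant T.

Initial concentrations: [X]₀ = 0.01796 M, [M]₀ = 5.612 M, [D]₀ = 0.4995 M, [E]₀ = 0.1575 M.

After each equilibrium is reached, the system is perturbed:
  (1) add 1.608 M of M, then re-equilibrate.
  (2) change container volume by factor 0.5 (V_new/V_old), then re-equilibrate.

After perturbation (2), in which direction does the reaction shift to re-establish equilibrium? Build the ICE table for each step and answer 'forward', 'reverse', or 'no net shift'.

Direction: reverse

Q₀ = 3.419 vs Keq = 184.7 ⇒ Q<K, forward
Step 1:
                    X           M           D           E
  Initial     0.01796       5.612      0.4995      0.1575
  Change      -0.0152   -0.007599      0.0152      0.0152
  Equil      0.002763       5.604      0.5147      0.1727
  solve Keq expr → x = 0.007599; check Q = 184.7
Then add 1.608 M of M.
Step 2:
                    X           M           D           E
  Initial    0.002763       7.212      0.5147      0.1727
  Change  -3.2129e-04 -1.6064e-04  3.2129e-04  3.2129e-04
  Equil      0.002441       7.212       0.515       0.173
  solve Keq expr → x = 1.6064e-04; check Q = 184.7
Then change container volume by factor 0.5 (V_new/V_old).
Step 3:
                    X           M           D           E
  Initial    0.004883       14.42        1.03       0.346
  Change      0.00197  9.8494e-04    -0.00197    -0.00197
  Equil      0.006853       14.43       1.028      0.3441
  solve Keq expr → x = -9.8494e-04; check Q = 184.7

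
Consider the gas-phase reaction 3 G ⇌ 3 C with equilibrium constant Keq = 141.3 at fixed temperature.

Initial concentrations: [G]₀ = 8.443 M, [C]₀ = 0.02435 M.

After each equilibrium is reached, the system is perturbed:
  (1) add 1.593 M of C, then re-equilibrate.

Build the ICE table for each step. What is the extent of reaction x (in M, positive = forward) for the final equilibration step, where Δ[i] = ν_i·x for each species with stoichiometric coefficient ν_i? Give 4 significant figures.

Q₀ = 2.3989e-08 vs Keq = 141.3 ⇒ Q<K, forward
Step 1:
                  G         C
  Initial     8.443   0.02435
  Change     -7.079     7.079
  Equil       1.364     7.104
  solve Keq expr → x = 2.36; check Q = 141.3
Then add 1.593 M of C.
Step 2:
                  G         C
  Initial     1.364     8.697
  Change     0.2566   -0.2566
  Equil        1.62      8.44
  solve Keq expr → x = -0.08553; check Q = 141.3

x = -0.08553 M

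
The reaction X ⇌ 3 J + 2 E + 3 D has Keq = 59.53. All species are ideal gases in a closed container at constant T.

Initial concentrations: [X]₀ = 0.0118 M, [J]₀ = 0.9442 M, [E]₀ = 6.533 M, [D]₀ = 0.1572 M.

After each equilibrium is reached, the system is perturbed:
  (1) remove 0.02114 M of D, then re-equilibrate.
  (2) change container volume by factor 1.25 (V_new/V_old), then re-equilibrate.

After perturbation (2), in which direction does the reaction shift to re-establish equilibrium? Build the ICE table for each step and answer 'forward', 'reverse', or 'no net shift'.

Direction: forward

Q₀ = 11.83 vs Keq = 59.53 ⇒ Q<K, forward
Step 1:
                   X          J          E          D
  Initial     0.0118     0.9442      6.533     0.1572
  Change   -0.007927    0.02378    0.01585    0.02378
  Equil     0.003873      0.968      6.549      0.181
  solve Keq expr → x = 0.007927; check Q = 59.53
Then remove 0.02114 M of D.
Step 2:
                   X          J          E          D
  Initial   0.003873      0.968      6.549     0.1598
  Change    -0.00102    0.00306    0.00204    0.00306
  Equil     0.002853      0.971      6.551     0.1629
  solve Keq expr → x = 0.00102; check Q = 59.53
Then change container volume by factor 1.25 (V_new/V_old).
Step 3:
                   X          J          E          D
  Initial   0.002283     0.7768      5.241     0.1303
  Change   -0.001733   0.005198   0.003465   0.005198
  Equil   5.4990e-04      0.782      5.244     0.1355
  solve Keq expr → x = 0.001733; check Q = 59.53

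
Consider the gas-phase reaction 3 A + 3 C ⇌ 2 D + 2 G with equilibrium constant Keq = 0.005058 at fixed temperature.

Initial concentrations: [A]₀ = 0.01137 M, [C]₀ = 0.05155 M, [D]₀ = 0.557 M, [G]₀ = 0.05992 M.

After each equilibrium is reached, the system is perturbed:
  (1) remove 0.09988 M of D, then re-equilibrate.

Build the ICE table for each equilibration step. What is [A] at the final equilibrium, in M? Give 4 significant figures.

Q₀ = 5.5321e+06 vs Keq = 0.005058 ⇒ Q>K, reverse
Step 1:
                  A         C         D         G
  init      0.01137   0.05155     0.557   0.05992
  Δ         0.08952   0.08952  -0.05968  -0.05968
  eq         0.1009    0.1411    0.4973 2.4279e-04
  solve Keq expr → x = -0.02984; check Q = 0.005058
Then remove 0.09988 M of D.
Step 2:
                  A         C         D         G
  init       0.1009    0.1411    0.3974 2.4279e-04
  Δ       -9.0403e-05 -9.0403e-05 6.0269e-05 6.0269e-05
  eq         0.1008     0.141    0.3975 3.0306e-04
  solve Keq expr → x = 3.0134e-05; check Q = 0.005058

[A]_eq = 0.1008 M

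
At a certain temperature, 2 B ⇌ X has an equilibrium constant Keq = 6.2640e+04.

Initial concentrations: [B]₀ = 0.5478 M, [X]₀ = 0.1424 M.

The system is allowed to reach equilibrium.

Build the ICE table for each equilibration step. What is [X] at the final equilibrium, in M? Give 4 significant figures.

[X]_eq = 0.415 M

Q₀ = 0.4745 vs Keq = 6.2640e+04 ⇒ Q<K, forward
Step 1:
                    B           X
  Initial      0.5478      0.1424
  Change      -0.5452      0.2726
  Equil      0.002574       0.415
  solve Keq expr → x = 0.2726; check Q = 6.2640e+04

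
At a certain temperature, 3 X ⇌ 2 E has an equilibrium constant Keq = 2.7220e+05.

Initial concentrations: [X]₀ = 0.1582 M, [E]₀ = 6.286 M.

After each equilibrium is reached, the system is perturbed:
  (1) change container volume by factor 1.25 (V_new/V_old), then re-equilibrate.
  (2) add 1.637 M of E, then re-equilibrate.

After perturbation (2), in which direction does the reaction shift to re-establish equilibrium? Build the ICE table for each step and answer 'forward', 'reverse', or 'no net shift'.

Q₀ = 9980 vs Keq = 2.7220e+05 ⇒ Q<K, forward
Step 1:
                   X          E
  init        0.1582      6.286
  Δ          -0.1053    0.07017
  eq         0.05295      6.356
  solve Keq expr → x = 0.03508; check Q = 2.7220e+05
Then change container volume by factor 1.25 (V_new/V_old).
Step 2:
                   X          E
  init       0.04236      5.085
  Δ         0.003258  -0.002172
  eq         0.04561      5.083
  solve Keq expr → x = -0.001086; check Q = 2.7220e+05
Then add 1.637 M of E.
Step 3:
                   X          E
  init       0.04561       6.72
  Δ         0.009298  -0.006199
  eq         0.05491      6.714
  solve Keq expr → x = -0.003099; check Q = 2.7220e+05

Direction: reverse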